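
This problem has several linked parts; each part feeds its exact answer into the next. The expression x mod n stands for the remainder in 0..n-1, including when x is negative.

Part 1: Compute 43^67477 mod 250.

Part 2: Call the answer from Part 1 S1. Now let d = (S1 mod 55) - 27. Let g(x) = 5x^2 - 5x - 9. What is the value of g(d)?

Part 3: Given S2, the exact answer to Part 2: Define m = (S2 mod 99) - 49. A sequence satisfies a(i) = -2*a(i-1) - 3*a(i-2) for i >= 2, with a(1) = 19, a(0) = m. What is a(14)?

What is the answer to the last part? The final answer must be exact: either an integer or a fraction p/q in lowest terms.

Part 1: squarings mod 250: 43^1=43, 43^2=99, 43^4=51, 43^8=101, 43^16=201, 43^32=151, 43^64=51, 43^128=101, 43^256=201, 43^512=151, 43^1024=51, 43^2048=101, 43^4096=201, 43^8192=151, 43^16384=51, 43^32768=101, 43^65536=201; 43^67477 = 43^1 * 43^4 * 43^16 * 43^128 * 43^256 * 43^512 * 43^1024 * 43^65536 = 143 (mod 250); answer 143
Part 2: S1 = 143; d = 6; 5*(6)^2 - 5*(6)^1 - 9 = (180) + (-30) + (-9) = 141; answer 141
Part 3: S2 = 141; m = -7; a(2) = -2*(19) - 3*(-7) = -17; iterating: a(2)=-17, a(3)=-23, a(4)=97, a(5)=-125, a(6)=-41, a(7)=457, a(8)=-791, a(9)=211, a(10)=1951, a(11)=-4535, a(12)=3217, a(13)=7171, a(14)=-23993; answer -23993

-23993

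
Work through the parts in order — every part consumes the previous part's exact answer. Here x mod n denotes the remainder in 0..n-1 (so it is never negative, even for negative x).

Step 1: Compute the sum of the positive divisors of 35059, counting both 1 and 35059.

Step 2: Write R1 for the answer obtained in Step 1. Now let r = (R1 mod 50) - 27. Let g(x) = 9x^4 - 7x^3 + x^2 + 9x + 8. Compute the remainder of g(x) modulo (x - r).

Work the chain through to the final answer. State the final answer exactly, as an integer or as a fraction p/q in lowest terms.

786224

Step 1: 35059 is prime, so its only divisors are 1 and 35059; sigma = 1 + 35059 = 35060; answer 35060
Step 2: R1 = 35060; r = -17; remainder = value at the root: 9*(-17)^4 - 7*(-17)^3 + 1*(-17)^2 + 9*(-17)^1 + 8 = (751689) + (34391) + (289) + (-153) + (8) = 786224; answer 786224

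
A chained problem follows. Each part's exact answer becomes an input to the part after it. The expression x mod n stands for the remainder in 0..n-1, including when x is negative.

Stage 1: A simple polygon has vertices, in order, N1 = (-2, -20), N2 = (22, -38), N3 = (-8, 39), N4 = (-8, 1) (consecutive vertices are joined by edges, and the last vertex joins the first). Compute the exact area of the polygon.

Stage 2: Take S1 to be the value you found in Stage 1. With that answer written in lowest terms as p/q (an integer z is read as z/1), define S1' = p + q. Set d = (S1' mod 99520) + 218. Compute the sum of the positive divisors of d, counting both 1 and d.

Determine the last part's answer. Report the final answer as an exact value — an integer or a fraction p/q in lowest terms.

Stage 1: cross terms: (-2*-38 - 22*-20)=516, (22*39 - -8*-38)=554, (-8*1 - -8*39)=304, (-8*-20 - -2*1)=162; twice the area = |1536| = 1536; area = 768; answer 768
Stage 2: S1 = 768; threaded value p + q = 769; d = 987; 987 = 3 * 7 * 47; sigma = (1 + 3) * (1 + 7) * (1 + 47) = 4 * 8 * 48 = 1536; answer 1536

1536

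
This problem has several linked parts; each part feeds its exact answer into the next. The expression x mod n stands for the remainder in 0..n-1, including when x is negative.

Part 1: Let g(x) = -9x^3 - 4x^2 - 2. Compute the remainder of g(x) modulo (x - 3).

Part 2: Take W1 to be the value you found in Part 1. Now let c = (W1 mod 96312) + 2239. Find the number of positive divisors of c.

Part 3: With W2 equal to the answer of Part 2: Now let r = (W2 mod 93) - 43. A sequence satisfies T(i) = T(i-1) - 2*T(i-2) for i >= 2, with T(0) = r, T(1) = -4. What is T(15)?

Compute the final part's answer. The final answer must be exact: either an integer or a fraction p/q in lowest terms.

-4558

Part 1: remainder = value at the root: -9*(3)^3 - 4*(3)^2 - 2 = (-243) + (-36) + (-2) = -281; answer -281
Part 2: W1 = -281; c = 98270; 98270 = 2 * 5 * 31 * 317; number of divisors = (1+1) * (1+1) * (1+1) * (1+1) = 16; answer 16
Part 3: W2 = 16; r = -27; T(2) = 1*(-4) - 2*(-27) = 50; iterating: T(2)=50, T(3)=58, T(4)=-42, T(5)=-158, T(6)=-74, T(7)=242, T(8)=390, T(9)=-94, T(10)=-874, T(11)=-686, T(12)=1062, T(13)=2434, T(14)=310, T(15)=-4558; answer -4558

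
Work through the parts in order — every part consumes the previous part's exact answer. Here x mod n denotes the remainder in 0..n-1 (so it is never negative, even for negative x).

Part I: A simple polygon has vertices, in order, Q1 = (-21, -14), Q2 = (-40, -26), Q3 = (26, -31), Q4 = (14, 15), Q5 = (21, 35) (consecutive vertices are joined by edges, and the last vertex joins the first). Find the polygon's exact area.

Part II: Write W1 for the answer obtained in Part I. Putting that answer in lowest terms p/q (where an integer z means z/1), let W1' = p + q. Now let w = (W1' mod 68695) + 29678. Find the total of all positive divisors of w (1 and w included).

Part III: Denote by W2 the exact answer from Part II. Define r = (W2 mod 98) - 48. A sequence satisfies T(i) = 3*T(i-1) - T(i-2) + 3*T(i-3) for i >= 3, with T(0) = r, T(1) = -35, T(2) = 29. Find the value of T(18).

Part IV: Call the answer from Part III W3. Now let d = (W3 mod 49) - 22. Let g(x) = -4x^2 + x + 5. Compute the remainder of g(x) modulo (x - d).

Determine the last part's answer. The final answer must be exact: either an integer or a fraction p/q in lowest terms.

-1909

Part I: cross terms: (-21*-26 - -40*-14)=-14, (-40*-31 - 26*-26)=1916, (26*15 - 14*-31)=824, (14*35 - 21*15)=175, (21*-14 - -21*35)=441; twice the area = |3342| = 3342; area = 1671; answer 1671
Part II: W1 = 1671; threaded value p + q = 1672; w = 31350; 31350 = 2 * 3 * 5^2 * 11 * 19; sigma = (1 + 2) * (1 + 3) * (1 + 5 + 25) * (1 + 11) * (1 + 19) = 3 * 4 * 31 * 12 * 20 = 89280; answer 89280
Part III: W2 = 89280; r = -46; T(3) = 3*(29) - 1*(-35) + 3*(-46) = -16; iterating: T(3)=-16, T(4)=-182, T(5)=-443, T(6)=-1195, T(7)=-3688, T(8)=-11198, T(9)=-33491, T(10)=-100339, T(11)=-301120, T(12)=-903494, T(13)=-2710379, T(14)=-8131003, T(15)=-24393112, T(16)=-73179470, T(17)=-219538307, T(18)=-658614787; answer -658614787
Part IV: W3 = -658614787; d = 22; remainder = value at the root: -4*(22)^2 + 1*(22)^1 + 5 = (-1936) + (22) + (5) = -1909; answer -1909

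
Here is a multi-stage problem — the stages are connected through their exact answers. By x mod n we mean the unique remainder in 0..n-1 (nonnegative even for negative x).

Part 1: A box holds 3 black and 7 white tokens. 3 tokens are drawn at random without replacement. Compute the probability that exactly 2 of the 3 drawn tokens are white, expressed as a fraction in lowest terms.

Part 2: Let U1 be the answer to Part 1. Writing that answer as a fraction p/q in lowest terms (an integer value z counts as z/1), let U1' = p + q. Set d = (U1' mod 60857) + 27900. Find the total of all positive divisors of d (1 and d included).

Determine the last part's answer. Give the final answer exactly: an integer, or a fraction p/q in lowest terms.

Part 1: total draws C(10,3) = 120; favorable C(7,2)*C(3,1) = 63; P = 21/40; answer 21/40
Part 2: U1 = 21/40; threaded value p + q = 61; d = 27961; 27961 is prime, so its only divisors are 1 and 27961; sigma = 1 + 27961 = 27962; answer 27962

27962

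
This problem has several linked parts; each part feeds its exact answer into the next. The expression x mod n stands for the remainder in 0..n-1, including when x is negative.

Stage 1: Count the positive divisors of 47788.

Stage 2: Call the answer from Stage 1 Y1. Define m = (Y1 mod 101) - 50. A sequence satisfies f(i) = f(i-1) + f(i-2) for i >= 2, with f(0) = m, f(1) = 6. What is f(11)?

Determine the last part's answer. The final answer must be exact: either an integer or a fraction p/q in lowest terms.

-1556

Stage 1: 47788 = 2^2 * 13 * 919; number of divisors = (2+1) * (1+1) * (1+1) = 12; answer 12
Stage 2: Y1 = 12; m = -38; f(2) = 1*(6) + 1*(-38) = -32; iterating: f(2)=-32, f(3)=-26, f(4)=-58, f(5)=-84, f(6)=-142, f(7)=-226, f(8)=-368, f(9)=-594, f(10)=-962, f(11)=-1556; answer -1556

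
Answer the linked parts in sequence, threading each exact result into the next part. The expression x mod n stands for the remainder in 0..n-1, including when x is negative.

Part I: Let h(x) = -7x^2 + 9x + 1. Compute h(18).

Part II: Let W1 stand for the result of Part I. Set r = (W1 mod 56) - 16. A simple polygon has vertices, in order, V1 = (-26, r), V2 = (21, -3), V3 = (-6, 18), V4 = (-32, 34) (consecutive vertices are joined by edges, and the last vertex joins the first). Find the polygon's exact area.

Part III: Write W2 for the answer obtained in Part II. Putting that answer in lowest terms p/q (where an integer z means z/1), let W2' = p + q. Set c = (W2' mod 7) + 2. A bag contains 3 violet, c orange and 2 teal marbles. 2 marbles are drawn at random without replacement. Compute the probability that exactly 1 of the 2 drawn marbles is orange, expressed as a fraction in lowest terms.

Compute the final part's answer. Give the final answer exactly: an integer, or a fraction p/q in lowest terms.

5/9

Part I: -7*(18)^2 + 9*(18)^1 + 1 = (-2268) + (162) + (1) = -2105; answer -2105
Part II: W1 = -2105; r = 7; cross terms: (-26*-3 - 21*7)=-69, (21*18 - -6*-3)=360, (-6*34 - -32*18)=372, (-32*7 - -26*34)=660; twice the area = |1323| = 1323; area = 1323/2; answer 1323/2
Part III: W2 = 1323/2; threaded value p + q = 1325; c = 4; total draws C(9,2) = 36; favorable C(4,1)*C(5,1) = 20; P = 5/9; answer 5/9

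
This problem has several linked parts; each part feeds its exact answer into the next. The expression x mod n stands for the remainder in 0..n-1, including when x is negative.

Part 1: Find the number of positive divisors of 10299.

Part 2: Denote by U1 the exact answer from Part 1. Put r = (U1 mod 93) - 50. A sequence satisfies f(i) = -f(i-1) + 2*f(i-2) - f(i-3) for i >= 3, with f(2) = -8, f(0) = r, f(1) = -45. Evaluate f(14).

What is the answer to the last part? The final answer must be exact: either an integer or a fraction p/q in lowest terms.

131122

Part 1: 10299 = 3 * 3433; number of divisors = (1+1) * (1+1) = 4; answer 4
Part 2: U1 = 4; r = -46; f(3) = -1*(-8) + 2*(-45) - 1*(-46) = -36; iterating: f(3)=-36, f(4)=65, f(5)=-129, f(6)=295, f(7)=-618, f(8)=1337, f(9)=-2868, f(10)=6160, f(11)=-13233, f(12)=28421, f(13)=-61047, f(14)=131122; answer 131122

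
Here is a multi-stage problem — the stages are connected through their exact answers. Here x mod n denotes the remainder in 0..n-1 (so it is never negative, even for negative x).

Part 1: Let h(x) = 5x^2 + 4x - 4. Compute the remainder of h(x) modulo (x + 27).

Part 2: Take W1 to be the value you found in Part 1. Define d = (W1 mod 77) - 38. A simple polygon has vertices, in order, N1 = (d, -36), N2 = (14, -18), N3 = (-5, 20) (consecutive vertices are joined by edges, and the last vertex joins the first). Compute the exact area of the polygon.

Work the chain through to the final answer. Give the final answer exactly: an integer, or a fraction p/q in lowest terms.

133

Part 1: remainder = value at the root: 5*(-27)^2 + 4*(-27)^1 - 4 = (3645) + (-108) + (-4) = 3533; answer 3533
Part 2: W1 = 3533; d = 30; cross terms: (30*-18 - 14*-36)=-36, (14*20 - -5*-18)=190, (-5*-36 - 30*20)=-420; twice the area = |-266| = 266; area = 133; answer 133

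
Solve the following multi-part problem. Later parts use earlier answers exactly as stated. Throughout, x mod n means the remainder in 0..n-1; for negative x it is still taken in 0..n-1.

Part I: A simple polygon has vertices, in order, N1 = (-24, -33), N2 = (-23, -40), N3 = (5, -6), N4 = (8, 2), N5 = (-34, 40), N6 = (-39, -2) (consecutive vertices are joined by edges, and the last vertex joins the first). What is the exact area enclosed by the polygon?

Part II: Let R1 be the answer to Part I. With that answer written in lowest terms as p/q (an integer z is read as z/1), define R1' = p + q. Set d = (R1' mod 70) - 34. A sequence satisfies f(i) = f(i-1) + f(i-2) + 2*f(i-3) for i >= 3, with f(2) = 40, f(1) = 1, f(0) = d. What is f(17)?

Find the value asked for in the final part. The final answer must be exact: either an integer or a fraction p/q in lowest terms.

Part I: cross terms: (-24*-40 - -23*-33)=201, (-23*-6 - 5*-40)=338, (5*2 - 8*-6)=58, (8*40 - -34*2)=388, (-34*-2 - -39*40)=1628, (-39*-33 - -24*-2)=1239; twice the area = |3852| = 3852; area = 1926; answer 1926
Part II: R1 = 1926; threaded value p + q = 1927; d = 3; f(3) = 1*(40) + 1*(1) + 2*(3) = 47; iterating: f(3)=47, f(4)=89, f(5)=216, f(6)=399, f(7)=793, f(8)=1624, f(9)=3215, f(10)=6425, f(11)=12888, f(12)=25743, f(13)=51481, f(14)=103000, f(15)=205967, f(16)=411929, f(17)=823896; answer 823896

823896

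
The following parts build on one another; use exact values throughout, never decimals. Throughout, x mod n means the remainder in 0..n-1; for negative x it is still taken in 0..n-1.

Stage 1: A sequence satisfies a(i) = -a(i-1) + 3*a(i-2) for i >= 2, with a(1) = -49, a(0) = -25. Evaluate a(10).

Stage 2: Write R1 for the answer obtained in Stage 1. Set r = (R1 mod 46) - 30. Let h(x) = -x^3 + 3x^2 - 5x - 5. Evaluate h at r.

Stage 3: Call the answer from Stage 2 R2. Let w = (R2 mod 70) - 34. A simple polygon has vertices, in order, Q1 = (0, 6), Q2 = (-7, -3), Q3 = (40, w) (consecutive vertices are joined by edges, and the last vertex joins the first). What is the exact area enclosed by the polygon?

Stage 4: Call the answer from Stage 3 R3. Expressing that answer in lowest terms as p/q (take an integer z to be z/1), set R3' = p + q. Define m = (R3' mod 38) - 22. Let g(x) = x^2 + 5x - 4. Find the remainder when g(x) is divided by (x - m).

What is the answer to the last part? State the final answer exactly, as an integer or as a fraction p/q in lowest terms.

Stage 1: a(2) = -1*(-49) + 3*(-25) = -26; iterating: a(2)=-26, a(3)=-121, a(4)=43, a(5)=-406, a(6)=535, a(7)=-1753, a(8)=3358, a(9)=-8617, a(10)=18691; answer 18691
Stage 2: R1 = 18691; r = -15; -1*(-15)^3 + 3*(-15)^2 - 5*(-15)^1 - 5 = (3375) + (675) + (75) + (-5) = 4120; answer 4120
Stage 3: R2 = 4120; w = 26; cross terms: (0*-3 - -7*6)=42, (-7*26 - 40*-3)=-62, (40*6 - 0*26)=240; twice the area = |220| = 220; area = 110; answer 110
Stage 4: R3 = 110; threaded value p + q = 111; m = 13; remainder = value at the root: 1*(13)^2 + 5*(13)^1 - 4 = (169) + (65) + (-4) = 230; answer 230

230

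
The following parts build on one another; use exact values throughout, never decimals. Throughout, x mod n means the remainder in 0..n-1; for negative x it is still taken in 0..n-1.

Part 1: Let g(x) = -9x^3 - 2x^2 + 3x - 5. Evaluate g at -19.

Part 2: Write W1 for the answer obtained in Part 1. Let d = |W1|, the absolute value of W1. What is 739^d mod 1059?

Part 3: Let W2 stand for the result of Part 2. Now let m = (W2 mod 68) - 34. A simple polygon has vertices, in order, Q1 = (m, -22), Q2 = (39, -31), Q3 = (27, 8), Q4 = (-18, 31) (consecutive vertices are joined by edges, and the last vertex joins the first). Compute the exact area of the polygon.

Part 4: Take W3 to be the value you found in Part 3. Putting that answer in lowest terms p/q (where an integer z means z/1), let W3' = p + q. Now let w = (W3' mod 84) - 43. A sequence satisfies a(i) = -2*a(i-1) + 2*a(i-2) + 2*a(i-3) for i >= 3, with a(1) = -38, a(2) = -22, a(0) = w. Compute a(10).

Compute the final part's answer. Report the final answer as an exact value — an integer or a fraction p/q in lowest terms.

Part 1: -9*(-19)^3 - 2*(-19)^2 + 3*(-19)^1 - 5 = (61731) + (-722) + (-57) + (-5) = 60947; answer 60947
Part 2: W1 = 60947; d = 60947; squarings mod 1059: 739^1=739, 739^2=736, 739^4=547, 739^8=571, 739^16=928, 739^32=217, 739^64=493, 739^128=538, 739^256=337, 739^512=256, 739^1024=937, 739^2048=58, 739^4096=187, 739^8192=22, 739^16384=484, 739^32768=217; 739^60947 = 739^1 * 739^2 * 739^16 * 739^512 * 739^1024 * 739^2048 * 739^8192 * 739^16384 * 739^32768 = 901 (mod 1059); answer 901
Part 3: W2 = 901; m = -17; cross terms: (-17*-31 - 39*-22)=1385, (39*8 - 27*-31)=1149, (27*31 - -18*8)=981, (-18*-22 - -17*31)=923; twice the area = |4438| = 4438; area = 2219; answer 2219
Part 4: W3 = 2219; threaded value p + q = 2220; w = -7; a(3) = -2*(-22) + 2*(-38) + 2*(-7) = -46; iterating: a(3)=-46, a(4)=-28, a(5)=-80, a(6)=12, a(7)=-240, a(8)=344, a(9)=-1144, a(10)=2496; answer 2496

2496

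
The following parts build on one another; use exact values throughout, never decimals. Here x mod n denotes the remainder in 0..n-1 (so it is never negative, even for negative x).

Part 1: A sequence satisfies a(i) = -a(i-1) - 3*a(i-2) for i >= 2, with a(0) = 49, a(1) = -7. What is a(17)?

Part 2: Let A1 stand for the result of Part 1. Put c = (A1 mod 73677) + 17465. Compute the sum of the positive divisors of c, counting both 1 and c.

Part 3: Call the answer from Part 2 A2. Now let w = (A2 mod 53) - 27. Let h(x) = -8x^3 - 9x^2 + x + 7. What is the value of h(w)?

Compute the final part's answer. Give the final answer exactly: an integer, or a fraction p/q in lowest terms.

-41881

Part 1: a(2) = -1*(-7) - 3*(49) = -140; iterating: a(2)=-140, a(3)=161, a(4)=259, a(5)=-742, a(6)=-35, a(7)=2261, a(8)=-2156, a(9)=-4627, a(10)=11095, a(11)=2786, a(12)=-36071, a(13)=27713, a(14)=80500, a(15)=-163639, a(16)=-77861, a(17)=568778; answer 568778
Part 2: A1 = 568778; c = 70504; 70504 = 2^3 * 7 * 1259; sigma = (1 + 2 + 4 + 8) * (1 + 7) * (1 + 1259) = 15 * 8 * 1260 = 151200; answer 151200
Part 3: A2 = 151200; w = 17; -8*(17)^3 - 9*(17)^2 + 1*(17)^1 + 7 = (-39304) + (-2601) + (17) + (7) = -41881; answer -41881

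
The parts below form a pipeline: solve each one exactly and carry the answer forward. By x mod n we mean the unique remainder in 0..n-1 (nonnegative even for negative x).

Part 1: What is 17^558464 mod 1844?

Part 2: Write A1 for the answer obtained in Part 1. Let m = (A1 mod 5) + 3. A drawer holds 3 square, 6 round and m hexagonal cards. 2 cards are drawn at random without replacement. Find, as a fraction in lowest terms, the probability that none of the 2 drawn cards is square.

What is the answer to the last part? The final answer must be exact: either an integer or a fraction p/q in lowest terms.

Part 1: squarings mod 1844: 17^1=17, 17^2=289, 17^4=541, 17^8=1329, 17^16=1533, 17^32=833, 17^64=545, 17^128=141, 17^256=1441, 17^512=137, 17^1024=329, 17^2048=1289, 17^4096=77, 17^8192=397, 17^16384=869, 17^32768=965, 17^65536=5, 17^131072=25, 17^262144=625, 17^524288=1541; 17^558464 = 17^128 * 17^256 * 17^1024 * 17^32768 * 17^524288 = 1581 (mod 1844); answer 1581
Part 2: A1 = 1581; m = 4; total draws C(13,2) = 78; favorable C(10,2) = 45; P = 15/26; answer 15/26

15/26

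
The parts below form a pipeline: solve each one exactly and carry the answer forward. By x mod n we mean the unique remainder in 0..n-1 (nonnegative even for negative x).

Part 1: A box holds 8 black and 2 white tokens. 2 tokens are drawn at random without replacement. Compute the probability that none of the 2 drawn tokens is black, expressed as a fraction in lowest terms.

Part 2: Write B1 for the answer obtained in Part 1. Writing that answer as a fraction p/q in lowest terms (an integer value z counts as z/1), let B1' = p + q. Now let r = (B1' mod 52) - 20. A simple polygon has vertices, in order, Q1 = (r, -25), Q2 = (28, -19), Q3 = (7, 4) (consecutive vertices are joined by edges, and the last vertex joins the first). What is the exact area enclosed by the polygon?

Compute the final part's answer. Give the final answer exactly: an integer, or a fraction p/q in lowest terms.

Part 1: total draws C(10,2) = 45; favorable C(2,2) = 1; P = 1/45; answer 1/45
Part 2: B1 = 1/45; threaded value p + q = 46; r = 26; cross terms: (26*-19 - 28*-25)=206, (28*4 - 7*-19)=245, (7*-25 - 26*4)=-279; twice the area = |172| = 172; area = 86; answer 86

86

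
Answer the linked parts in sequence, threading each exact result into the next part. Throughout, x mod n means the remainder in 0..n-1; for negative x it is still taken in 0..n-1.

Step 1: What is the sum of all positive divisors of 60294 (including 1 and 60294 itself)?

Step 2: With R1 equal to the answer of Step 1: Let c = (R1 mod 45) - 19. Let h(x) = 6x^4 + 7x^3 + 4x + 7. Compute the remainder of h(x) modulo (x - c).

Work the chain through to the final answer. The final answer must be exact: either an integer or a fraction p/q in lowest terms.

Step 1: 60294 = 2 * 3 * 13 * 773; sigma = (1 + 2) * (1 + 3) * (1 + 13) * (1 + 773) = 3 * 4 * 14 * 774 = 130032; answer 130032
Step 2: R1 = 130032; c = 8; remainder = value at the root: 6*(8)^4 + 7*(8)^3 + 4*(8)^1 + 7 = (24576) + (3584) + (32) + (7) = 28199; answer 28199

28199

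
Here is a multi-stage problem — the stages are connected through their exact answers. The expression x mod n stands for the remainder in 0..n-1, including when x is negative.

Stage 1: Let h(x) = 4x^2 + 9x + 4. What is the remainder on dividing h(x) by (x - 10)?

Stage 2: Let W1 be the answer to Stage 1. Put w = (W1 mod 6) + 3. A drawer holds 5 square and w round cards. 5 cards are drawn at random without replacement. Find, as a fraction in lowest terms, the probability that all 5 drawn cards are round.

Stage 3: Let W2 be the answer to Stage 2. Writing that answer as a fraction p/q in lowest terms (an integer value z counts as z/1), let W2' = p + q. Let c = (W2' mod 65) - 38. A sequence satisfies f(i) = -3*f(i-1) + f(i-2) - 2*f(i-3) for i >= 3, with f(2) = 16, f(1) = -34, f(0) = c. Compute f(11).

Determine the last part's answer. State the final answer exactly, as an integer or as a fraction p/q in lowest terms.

Stage 1: remainder = value at the root: 4*(10)^2 + 9*(10)^1 + 4 = (400) + (90) + (4) = 494; answer 494
Stage 2: W1 = 494; w = 5; total draws C(10,5) = 252; favorable C(5,5) = 1; P = 1/252; answer 1/252
Stage 3: W2 = 1/252; threaded value p + q = 253; c = 20; f(3) = -3*(16) + 1*(-34) - 2*(20) = -122; iterating: f(3)=-122, f(4)=450, f(5)=-1504, f(6)=5206, f(7)=-18022, f(8)=62280, f(9)=-215274, f(10)=744146, f(11)=-2572272; answer -2572272

-2572272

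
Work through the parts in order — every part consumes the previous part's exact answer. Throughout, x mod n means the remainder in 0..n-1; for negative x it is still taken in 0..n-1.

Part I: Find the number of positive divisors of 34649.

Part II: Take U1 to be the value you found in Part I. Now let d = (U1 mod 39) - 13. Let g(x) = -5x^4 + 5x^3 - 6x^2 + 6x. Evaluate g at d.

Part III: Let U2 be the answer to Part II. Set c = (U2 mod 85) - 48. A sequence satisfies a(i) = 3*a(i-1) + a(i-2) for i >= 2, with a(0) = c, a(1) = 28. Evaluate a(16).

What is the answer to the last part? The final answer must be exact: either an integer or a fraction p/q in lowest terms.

Part I: 34649 is prime, so its only divisors are 1 and 34649; count = 2; answer 2
Part II: U1 = 2; d = -11; -5*(-11)^4 + 5*(-11)^3 - 6*(-11)^2 + 6*(-11)^1 = (-73205) + (-6655) + (-726) + (-66) = -80652; answer -80652
Part III: U2 = -80652; c = -35; a(2) = 3*(28) + 1*(-35) = 49; iterating: a(2)=49, a(3)=175, a(4)=574, a(5)=1897, a(6)=6265, a(7)=20692, a(8)=68341, a(9)=225715, a(10)=745486, a(11)=2462173, a(12)=8132005, a(13)=26858188, a(14)=88706569, a(15)=292977895, a(16)=967640254; answer 967640254

967640254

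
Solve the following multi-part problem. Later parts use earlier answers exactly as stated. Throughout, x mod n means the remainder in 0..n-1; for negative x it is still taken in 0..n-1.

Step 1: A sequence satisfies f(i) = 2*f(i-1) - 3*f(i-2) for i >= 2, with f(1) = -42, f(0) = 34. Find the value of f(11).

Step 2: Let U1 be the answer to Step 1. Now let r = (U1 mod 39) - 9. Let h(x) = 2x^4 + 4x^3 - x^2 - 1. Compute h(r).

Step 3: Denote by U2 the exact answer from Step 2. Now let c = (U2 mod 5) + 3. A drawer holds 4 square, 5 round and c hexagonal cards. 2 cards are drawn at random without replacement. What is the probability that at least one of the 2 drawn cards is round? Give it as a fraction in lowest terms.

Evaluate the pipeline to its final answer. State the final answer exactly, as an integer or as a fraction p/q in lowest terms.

Step 1: f(2) = 2*(-42) - 3*(34) = -186; iterating: f(2)=-186, f(3)=-246, f(4)=66, f(5)=870, f(6)=1542, f(7)=474, f(8)=-3678, f(9)=-8778, f(10)=-6522, f(11)=13290; answer 13290
Step 2: U1 = 13290; r = 21; 2*(21)^4 + 4*(21)^3 - 1*(21)^2 - 1 = (388962) + (37044) + (-441) + (-1) = 425564; answer 425564
Step 3: U2 = 425564; c = 7; total draws C(16,2) = 120; complement C(11,2) = 55; favorable 120 - 55 = 65; P = 13/24; answer 13/24

13/24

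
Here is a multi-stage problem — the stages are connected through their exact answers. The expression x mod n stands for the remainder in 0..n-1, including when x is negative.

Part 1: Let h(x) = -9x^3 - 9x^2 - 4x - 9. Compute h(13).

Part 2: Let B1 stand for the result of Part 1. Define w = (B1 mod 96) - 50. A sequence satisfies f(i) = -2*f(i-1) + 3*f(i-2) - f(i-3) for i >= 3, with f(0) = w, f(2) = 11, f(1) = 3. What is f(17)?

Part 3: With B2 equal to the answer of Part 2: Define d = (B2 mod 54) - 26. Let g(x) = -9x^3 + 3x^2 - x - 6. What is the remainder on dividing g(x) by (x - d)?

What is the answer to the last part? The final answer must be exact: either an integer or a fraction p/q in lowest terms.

Part 1: -9*(13)^3 - 9*(13)^2 - 4*(13)^1 - 9 = (-19773) + (-1521) + (-52) + (-9) = -21355; answer -21355
Part 2: B1 = -21355; w = 3; f(3) = -2*(11) + 3*(3) - 1*(3) = -16; iterating: f(3)=-16, f(4)=62, f(5)=-183, f(6)=568, f(7)=-1747, f(8)=5381, f(9)=-16571, f(10)=51032, f(11)=-157158, f(12)=483983, f(13)=-1490472, f(14)=4590051, f(15)=-14135501, f(16)=43531627, f(17)=-134059808; answer -134059808
Part 3: B2 = -134059808; d = 26; remainder = value at the root: -9*(26)^3 + 3*(26)^2 - 1*(26)^1 - 6 = (-158184) + (2028) + (-26) + (-6) = -156188; answer -156188

-156188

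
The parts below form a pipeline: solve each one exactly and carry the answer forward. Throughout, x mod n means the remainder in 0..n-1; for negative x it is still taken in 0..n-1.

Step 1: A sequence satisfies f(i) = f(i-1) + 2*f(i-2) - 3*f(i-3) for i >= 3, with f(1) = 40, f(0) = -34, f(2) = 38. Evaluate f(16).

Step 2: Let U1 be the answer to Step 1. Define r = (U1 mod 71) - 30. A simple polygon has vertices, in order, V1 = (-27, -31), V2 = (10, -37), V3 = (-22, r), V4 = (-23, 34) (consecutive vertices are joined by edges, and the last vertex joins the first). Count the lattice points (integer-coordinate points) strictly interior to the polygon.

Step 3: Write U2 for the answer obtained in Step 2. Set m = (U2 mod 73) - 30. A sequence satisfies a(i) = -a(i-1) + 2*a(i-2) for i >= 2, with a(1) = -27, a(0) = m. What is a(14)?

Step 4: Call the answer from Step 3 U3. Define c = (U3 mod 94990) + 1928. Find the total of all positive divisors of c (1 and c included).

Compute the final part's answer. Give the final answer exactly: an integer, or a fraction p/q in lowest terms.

79560

Step 1: f(3) = 1*(38) + 2*(40) - 3*(-34) = 220; iterating: f(3)=220, f(4)=176, f(5)=502, f(6)=194, f(7)=670, f(8)=-448, f(9)=310, f(10)=-2596, f(11)=-632, f(12)=-6754, f(13)=-230, f(14)=-11842, f(15)=7960, f(16)=-15034; answer -15034
Step 2: U1 = -15034; r = -12; cross terms: (-27*-37 - 10*-31)=1309, (10*-12 - -22*-37)=-934, (-22*34 - -23*-12)=-1024, (-23*-31 - -27*34)=1631; twice the area = |982| = 982; area = 491; boundary points = 1 + 1 + 1 + 1 = 4; strictly interior points = area - boundary/2 + 1 = 490; answer 490
Step 3: U2 = 490; m = 22; a(2) = -1*(-27) + 2*(22) = 71; iterating: a(2)=71, a(3)=-125, a(4)=267, a(5)=-517, a(6)=1051, a(7)=-2085, a(8)=4187, a(9)=-8357, a(10)=16731, a(11)=-33445, a(12)=66907, a(13)=-133797, a(14)=267611; answer 267611
Step 4: U3 = 267611; c = 79559; 79559 is prime, so its only divisors are 1 and 79559; sigma = 1 + 79559 = 79560; answer 79560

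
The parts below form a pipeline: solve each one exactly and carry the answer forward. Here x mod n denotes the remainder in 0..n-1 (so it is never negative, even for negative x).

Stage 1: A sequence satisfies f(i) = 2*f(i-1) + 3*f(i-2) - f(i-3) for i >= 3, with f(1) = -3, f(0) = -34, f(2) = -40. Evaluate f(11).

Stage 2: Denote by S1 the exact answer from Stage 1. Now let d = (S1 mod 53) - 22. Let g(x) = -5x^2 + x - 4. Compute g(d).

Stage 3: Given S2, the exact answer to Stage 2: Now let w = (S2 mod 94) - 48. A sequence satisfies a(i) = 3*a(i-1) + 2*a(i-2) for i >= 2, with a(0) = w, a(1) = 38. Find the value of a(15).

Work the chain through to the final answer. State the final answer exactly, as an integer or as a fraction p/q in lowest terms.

2862144538

Stage 1: f(3) = 2*(-40) + 3*(-3) - 1*(-34) = -55; iterating: f(3)=-55, f(4)=-227, f(5)=-579, f(6)=-1784, f(7)=-5078, f(8)=-14929, f(9)=-43308, f(10)=-126325, f(11)=-367645; answer -367645
Stage 2: S1 = -367645; d = -6; -5*(-6)^2 + 1*(-6)^1 - 4 = (-180) + (-6) + (-4) = -190; answer -190
Stage 3: S2 = -190; w = 44; a(2) = 3*(38) + 2*(44) = 202; iterating: a(2)=202, a(3)=682, a(4)=2450, a(5)=8714, a(6)=31042, a(7)=110554, a(8)=393746, a(9)=1402346, a(10)=4994530, a(11)=17788282, a(12)=63353906, a(13)=225638282, a(14)=803622658, a(15)=2862144538; answer 2862144538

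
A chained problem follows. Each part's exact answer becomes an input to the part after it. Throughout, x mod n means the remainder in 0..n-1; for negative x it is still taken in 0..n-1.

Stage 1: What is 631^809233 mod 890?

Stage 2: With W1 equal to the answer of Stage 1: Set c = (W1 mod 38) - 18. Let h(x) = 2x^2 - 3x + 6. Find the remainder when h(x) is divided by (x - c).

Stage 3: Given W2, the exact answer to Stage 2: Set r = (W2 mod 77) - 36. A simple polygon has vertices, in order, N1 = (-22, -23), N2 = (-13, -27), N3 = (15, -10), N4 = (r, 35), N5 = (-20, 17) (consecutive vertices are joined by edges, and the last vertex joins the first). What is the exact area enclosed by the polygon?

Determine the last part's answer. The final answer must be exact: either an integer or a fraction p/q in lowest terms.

1161

Stage 1: squarings mod 890: 631^1=631, 631^2=331, 631^4=91, 631^8=271, 631^16=461, 631^32=701, 631^64=121, 631^128=401, 631^256=601, 631^512=751, 631^1024=631, 631^2048=331, 631^4096=91, 631^8192=271, 631^16384=461, 631^32768=701, 631^65536=121, 631^131072=401, 631^262144=601, 631^524288=751; 631^809233 = 631^1 * 631^16 * 631^256 * 631^2048 * 631^4096 * 631^16384 * 631^262144 * 631^524288 = 401 (mod 890); answer 401
Stage 2: W1 = 401; c = 3; remainder = value at the root: 2*(3)^2 - 3*(3)^1 + 6 = (18) + (-9) + (6) = 15; answer 15
Stage 3: W2 = 15; r = -21; cross terms: (-22*-27 - -13*-23)=295, (-13*-10 - 15*-27)=535, (15*35 - -21*-10)=315, (-21*17 - -20*35)=343, (-20*-23 - -22*17)=834; twice the area = |2322| = 2322; area = 1161; answer 1161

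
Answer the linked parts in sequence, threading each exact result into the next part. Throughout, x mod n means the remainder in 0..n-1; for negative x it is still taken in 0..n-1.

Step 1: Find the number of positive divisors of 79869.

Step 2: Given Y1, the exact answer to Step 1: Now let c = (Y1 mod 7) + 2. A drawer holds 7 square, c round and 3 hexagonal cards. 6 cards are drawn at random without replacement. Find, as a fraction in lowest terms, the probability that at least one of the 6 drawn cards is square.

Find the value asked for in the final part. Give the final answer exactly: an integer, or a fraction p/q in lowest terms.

1715/1716

Step 1: 79869 = 3 * 79 * 337; number of divisors = (1+1) * (1+1) * (1+1) = 8; answer 8
Step 2: Y1 = 8; c = 3; total draws C(13,6) = 1716; complement C(6,6) = 1; favorable 1716 - 1 = 1715; P = 1715/1716; answer 1715/1716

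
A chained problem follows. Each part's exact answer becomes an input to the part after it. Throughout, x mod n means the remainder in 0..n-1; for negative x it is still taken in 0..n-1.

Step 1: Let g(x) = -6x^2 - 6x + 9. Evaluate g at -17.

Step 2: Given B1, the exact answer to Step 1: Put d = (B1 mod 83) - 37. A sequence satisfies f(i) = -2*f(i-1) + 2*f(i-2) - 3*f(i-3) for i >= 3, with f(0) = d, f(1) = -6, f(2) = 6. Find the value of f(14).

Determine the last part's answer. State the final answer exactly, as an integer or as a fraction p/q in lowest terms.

Step 1: -6*(-17)^2 - 6*(-17)^1 + 9 = (-1734) + (102) + (9) = -1623; answer -1623
Step 2: B1 = -1623; d = 0; f(3) = -2*(6) + 2*(-6) - 3*(0) = -24; iterating: f(3)=-24, f(4)=78, f(5)=-222, f(6)=672, f(7)=-2022, f(8)=6054, f(9)=-18168, f(10)=54510, f(11)=-163518, f(12)=490560, f(13)=-1471686, f(14)=4415046; answer 4415046

4415046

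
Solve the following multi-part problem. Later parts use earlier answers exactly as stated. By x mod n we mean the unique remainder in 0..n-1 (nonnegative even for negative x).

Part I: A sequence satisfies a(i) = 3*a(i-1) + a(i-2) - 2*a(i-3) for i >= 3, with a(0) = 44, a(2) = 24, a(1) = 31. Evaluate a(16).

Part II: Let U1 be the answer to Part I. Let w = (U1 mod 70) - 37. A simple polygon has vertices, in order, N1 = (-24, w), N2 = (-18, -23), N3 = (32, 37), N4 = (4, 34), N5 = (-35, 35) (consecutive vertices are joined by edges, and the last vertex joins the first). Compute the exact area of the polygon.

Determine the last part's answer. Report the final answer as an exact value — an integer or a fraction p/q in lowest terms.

Part I: a(3) = 3*(24) + 1*(31) - 2*(44) = 15; iterating: a(3)=15, a(4)=7, a(5)=-12, a(6)=-59, a(7)=-203, a(8)=-644, a(9)=-2017, a(10)=-6289, a(11)=-19596, a(12)=-61043, a(13)=-190147, a(14)=-592292, a(15)=-1844937, a(16)=-5746809; answer -5746809
Part II: U1 = -5746809; w = 14; cross terms: (-24*-23 - -18*14)=804, (-18*37 - 32*-23)=70, (32*34 - 4*37)=940, (4*35 - -35*34)=1330, (-35*14 - -24*35)=350; twice the area = |3494| = 3494; area = 1747; answer 1747

1747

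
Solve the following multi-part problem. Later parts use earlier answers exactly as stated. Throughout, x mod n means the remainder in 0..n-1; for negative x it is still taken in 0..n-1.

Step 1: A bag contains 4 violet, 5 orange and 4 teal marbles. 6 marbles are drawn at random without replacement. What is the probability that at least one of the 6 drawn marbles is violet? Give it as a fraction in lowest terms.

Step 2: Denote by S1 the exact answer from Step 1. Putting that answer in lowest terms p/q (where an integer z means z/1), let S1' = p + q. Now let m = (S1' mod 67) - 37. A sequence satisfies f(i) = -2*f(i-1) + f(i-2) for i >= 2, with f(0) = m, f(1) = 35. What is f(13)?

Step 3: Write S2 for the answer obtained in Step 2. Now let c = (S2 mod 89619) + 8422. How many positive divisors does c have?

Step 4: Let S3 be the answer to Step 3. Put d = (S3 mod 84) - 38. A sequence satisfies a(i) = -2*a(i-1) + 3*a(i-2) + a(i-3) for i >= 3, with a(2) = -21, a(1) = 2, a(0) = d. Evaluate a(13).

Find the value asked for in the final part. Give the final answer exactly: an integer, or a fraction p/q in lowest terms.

Step 1: total draws C(13,6) = 1716; complement C(9,6) = 84; favorable 1716 - 84 = 1632; P = 136/143; answer 136/143
Step 2: S1 = 136/143; threaded value p + q = 279; m = -26; f(2) = -2*(35) + 1*(-26) = -96; iterating: f(2)=-96, f(3)=227, f(4)=-550, f(5)=1327, f(6)=-3204, f(7)=7735, f(8)=-18674, f(9)=45083, f(10)=-108840, f(11)=262763, f(12)=-634366, f(13)=1531495; answer 1531495
Step 3: S2 = 1531495; c = 16394; 16394 = 2 * 7 * 1171; number of divisors = (1+1) * (1+1) * (1+1) = 8; answer 8
Step 4: S3 = 8; d = -30; a(3) = -2*(-21) + 3*(2) + 1*(-30) = 18; iterating: a(3)=18, a(4)=-97, a(5)=227, a(6)=-727, a(7)=2038, a(8)=-6030, a(9)=17447, a(10)=-50946, a(11)=148203, a(12)=-431797, a(13)=1257257; answer 1257257

1257257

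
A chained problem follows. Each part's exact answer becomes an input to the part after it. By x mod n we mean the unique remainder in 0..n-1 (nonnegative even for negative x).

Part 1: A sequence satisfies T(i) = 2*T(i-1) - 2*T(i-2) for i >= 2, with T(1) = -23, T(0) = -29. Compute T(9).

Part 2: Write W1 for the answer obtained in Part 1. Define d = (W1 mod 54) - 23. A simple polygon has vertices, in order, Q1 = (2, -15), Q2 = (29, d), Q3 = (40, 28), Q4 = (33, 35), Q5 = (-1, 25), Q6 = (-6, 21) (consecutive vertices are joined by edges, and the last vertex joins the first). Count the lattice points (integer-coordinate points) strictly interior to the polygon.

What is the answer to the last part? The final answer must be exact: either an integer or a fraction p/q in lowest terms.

1620

Part 1: T(2) = 2*(-23) - 2*(-29) = 12; iterating: T(2)=12, T(3)=70, T(4)=116, T(5)=92, T(6)=-48, T(7)=-280, T(8)=-464, T(9)=-368; answer -368
Part 2: W1 = -368; d = -13; cross terms: (2*-13 - 29*-15)=409, (29*28 - 40*-13)=1332, (40*35 - 33*28)=476, (33*25 - -1*35)=860, (-1*21 - -6*25)=129, (-6*-15 - 2*21)=48; twice the area = |3254| = 3254; area = 1627; boundary points = 1 + 1 + 7 + 2 + 1 + 4 = 16; strictly interior points = area - boundary/2 + 1 = 1620; answer 1620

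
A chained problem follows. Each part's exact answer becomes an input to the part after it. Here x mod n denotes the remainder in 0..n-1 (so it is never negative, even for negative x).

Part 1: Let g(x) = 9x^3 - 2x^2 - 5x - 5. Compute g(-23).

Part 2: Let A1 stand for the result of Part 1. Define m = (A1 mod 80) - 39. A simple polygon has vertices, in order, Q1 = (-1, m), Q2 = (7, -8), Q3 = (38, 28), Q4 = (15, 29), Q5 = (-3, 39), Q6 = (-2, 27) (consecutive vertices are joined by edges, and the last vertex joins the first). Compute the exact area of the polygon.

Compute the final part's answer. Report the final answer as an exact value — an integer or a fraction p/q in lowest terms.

Part 1: 9*(-23)^3 - 2*(-23)^2 - 5*(-23)^1 - 5 = (-109503) + (-1058) + (115) + (-5) = -110451; answer -110451
Part 2: A1 = -110451; m = -10; cross terms: (-1*-8 - 7*-10)=78, (7*28 - 38*-8)=500, (38*29 - 15*28)=682, (15*39 - -3*29)=672, (-3*27 - -2*39)=-3, (-2*-10 - -1*27)=47; twice the area = |1976| = 1976; area = 988; answer 988

988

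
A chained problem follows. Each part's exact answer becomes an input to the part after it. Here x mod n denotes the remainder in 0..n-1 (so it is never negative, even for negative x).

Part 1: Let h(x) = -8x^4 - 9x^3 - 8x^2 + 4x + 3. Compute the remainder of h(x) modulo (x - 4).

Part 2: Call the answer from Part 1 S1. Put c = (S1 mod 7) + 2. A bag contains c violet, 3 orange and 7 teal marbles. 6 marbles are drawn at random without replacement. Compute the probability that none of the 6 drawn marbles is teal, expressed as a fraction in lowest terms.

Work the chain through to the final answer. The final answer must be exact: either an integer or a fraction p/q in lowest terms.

3/286

Part 1: remainder = value at the root: -8*(4)^4 - 9*(4)^3 - 8*(4)^2 + 4*(4)^1 + 3 = (-2048) + (-576) + (-128) + (16) + (3) = -2733; answer -2733
Part 2: S1 = -2733; c = 6; total draws C(16,6) = 8008; favorable C(9,6) = 84; P = 3/286; answer 3/286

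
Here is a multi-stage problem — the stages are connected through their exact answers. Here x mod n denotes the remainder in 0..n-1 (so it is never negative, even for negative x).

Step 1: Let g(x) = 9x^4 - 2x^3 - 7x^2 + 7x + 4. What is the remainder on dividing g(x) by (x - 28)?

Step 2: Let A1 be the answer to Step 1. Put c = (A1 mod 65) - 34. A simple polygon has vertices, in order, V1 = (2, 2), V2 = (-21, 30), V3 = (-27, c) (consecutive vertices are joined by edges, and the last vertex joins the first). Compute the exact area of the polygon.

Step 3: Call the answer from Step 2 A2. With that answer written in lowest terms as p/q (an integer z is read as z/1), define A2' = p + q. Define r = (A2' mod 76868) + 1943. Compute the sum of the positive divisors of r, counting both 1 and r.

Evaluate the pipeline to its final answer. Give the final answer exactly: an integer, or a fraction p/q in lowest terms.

7840

Step 1: remainder = value at the root: 9*(28)^4 - 2*(28)^3 - 7*(28)^2 + 7*(28)^1 + 4 = (5531904) + (-43904) + (-5488) + (196) + (4) = 5482712; answer 5482712
Step 2: A1 = 5482712; c = -7; cross terms: (2*30 - -21*2)=102, (-21*-7 - -27*30)=957, (-27*2 - 2*-7)=-40; twice the area = |1019| = 1019; area = 1019/2; answer 1019/2
Step 3: A2 = 1019/2; threaded value p + q = 1021; r = 2964; 2964 = 2^2 * 3 * 13 * 19; sigma = (1 + 2 + 4) * (1 + 3) * (1 + 13) * (1 + 19) = 7 * 4 * 14 * 20 = 7840; answer 7840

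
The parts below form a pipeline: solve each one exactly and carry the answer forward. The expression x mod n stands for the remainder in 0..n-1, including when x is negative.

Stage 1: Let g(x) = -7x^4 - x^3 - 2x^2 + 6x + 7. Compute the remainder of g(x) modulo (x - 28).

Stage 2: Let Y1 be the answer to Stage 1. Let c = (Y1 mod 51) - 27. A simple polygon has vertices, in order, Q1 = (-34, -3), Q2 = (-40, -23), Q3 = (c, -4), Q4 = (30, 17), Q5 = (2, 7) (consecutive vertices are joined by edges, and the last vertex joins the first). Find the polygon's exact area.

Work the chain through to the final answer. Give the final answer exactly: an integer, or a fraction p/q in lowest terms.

855

Stage 1: remainder = value at the root: -7*(28)^4 - 1*(28)^3 - 2*(28)^2 + 6*(28)^1 + 7 = (-4302592) + (-21952) + (-1568) + (168) + (7) = -4325937; answer -4325937
Stage 2: Y1 = -4325937; c = 9; cross terms: (-34*-23 - -40*-3)=662, (-40*-4 - 9*-23)=367, (9*17 - 30*-4)=273, (30*7 - 2*17)=176, (2*-3 - -34*7)=232; twice the area = |1710| = 1710; area = 855; answer 855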